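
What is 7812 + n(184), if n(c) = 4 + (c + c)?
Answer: 8184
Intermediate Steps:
n(c) = 4 + 2*c
7812 + n(184) = 7812 + (4 + 2*184) = 7812 + (4 + 368) = 7812 + 372 = 8184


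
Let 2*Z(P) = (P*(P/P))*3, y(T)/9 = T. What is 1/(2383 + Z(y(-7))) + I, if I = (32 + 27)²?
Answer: 15932539/4577 ≈ 3481.0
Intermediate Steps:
y(T) = 9*T
Z(P) = 3*P/2 (Z(P) = ((P*(P/P))*3)/2 = ((P*1)*3)/2 = (P*3)/2 = (3*P)/2 = 3*P/2)
I = 3481 (I = 59² = 3481)
1/(2383 + Z(y(-7))) + I = 1/(2383 + 3*(9*(-7))/2) + 3481 = 1/(2383 + (3/2)*(-63)) + 3481 = 1/(2383 - 189/2) + 3481 = 1/(4577/2) + 3481 = 2/4577 + 3481 = 15932539/4577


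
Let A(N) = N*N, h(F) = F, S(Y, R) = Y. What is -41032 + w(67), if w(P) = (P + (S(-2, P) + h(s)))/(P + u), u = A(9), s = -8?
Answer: -6072679/148 ≈ -41032.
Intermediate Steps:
A(N) = N**2
u = 81 (u = 9**2 = 81)
w(P) = (-10 + P)/(81 + P) (w(P) = (P + (-2 - 8))/(P + 81) = (P - 10)/(81 + P) = (-10 + P)/(81 + P))
-41032 + w(67) = -41032 + (-10 + 67)/(81 + 67) = -41032 + 57/148 = -6072679/148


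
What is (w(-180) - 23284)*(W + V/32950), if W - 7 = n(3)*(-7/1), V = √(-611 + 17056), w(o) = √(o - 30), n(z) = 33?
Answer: (23284 - I*√210)*(7380800 - √16445)/32950 ≈ 5.2155e+6 - 3246.0*I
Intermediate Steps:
w(o) = √(-30 + o)
V = √16445 ≈ 128.24
W = -224 (W = 7 + 33*(-7/1) = 7 + 33*(-7*1) = 7 + 33*(-7) = 7 - 231 = -224)
(w(-180) - 23284)*(W + V/32950) = (√(-30 - 180) - 23284)*(-224 + √16445/32950) = (√(-210) - 23284)*(-224 + √16445*(1/32950)) = (I*√210 - 23284)*(-224 + √16445/32950) = (-23284 + I*√210)*(-224 + √16445/32950)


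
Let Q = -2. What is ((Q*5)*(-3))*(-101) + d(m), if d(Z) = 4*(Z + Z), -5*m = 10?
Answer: -3046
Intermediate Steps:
m = -2 (m = -⅕*10 = -2)
d(Z) = 8*Z (d(Z) = 4*(2*Z) = 8*Z)
((Q*5)*(-3))*(-101) + d(m) = (-2*5*(-3))*(-101) + 8*(-2) = -10*(-3)*(-101) - 16 = 30*(-101) - 16 = -3030 - 16 = -3046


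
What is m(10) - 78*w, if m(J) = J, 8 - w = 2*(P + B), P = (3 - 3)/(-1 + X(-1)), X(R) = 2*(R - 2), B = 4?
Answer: 10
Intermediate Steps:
X(R) = -4 + 2*R (X(R) = 2*(-2 + R) = -4 + 2*R)
P = 0 (P = (3 - 3)/(-1 + (-4 + 2*(-1))) = 0/(-1 + (-4 - 2)) = 0/(-1 - 6) = 0/(-7) = 0*(-⅐) = 0)
w = 0 (w = 8 - 2*(0 + 4) = 8 - 2*4 = 8 - 1*8 = 8 - 8 = 0)
m(10) - 78*w = 10 - 78*0 = 10 + 0 = 10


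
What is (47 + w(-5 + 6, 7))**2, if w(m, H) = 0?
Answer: 2209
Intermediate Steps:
(47 + w(-5 + 6, 7))**2 = (47 + 0)**2 = 47**2 = 2209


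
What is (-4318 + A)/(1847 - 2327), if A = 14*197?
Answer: 13/4 ≈ 3.2500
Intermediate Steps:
A = 2758
(-4318 + A)/(1847 - 2327) = (-4318 + 2758)/(1847 - 2327) = -1560/(-480) = -1560*(-1/480) = 13/4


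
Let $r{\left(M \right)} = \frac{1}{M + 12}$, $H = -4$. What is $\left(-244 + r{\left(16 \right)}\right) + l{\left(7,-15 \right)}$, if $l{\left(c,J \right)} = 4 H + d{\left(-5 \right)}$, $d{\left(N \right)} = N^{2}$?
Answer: $- \frac{6579}{28} \approx -234.96$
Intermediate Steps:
$r{\left(M \right)} = \frac{1}{12 + M}$
$l{\left(c,J \right)} = 9$ ($l{\left(c,J \right)} = 4 \left(-4\right) + \left(-5\right)^{2} = -16 + 25 = 9$)
$\left(-244 + r{\left(16 \right)}\right) + l{\left(7,-15 \right)} = \left(-244 + \frac{1}{12 + 16}\right) + 9 = \left(-244 + \frac{1}{28}\right) + 9 = - \frac{6831}{28} + 9 = - \frac{6579}{28}$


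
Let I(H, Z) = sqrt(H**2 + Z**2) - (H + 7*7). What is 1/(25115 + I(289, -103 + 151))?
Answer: 24777/613813904 - 5*sqrt(3433)/613813904 ≈ 3.9888e-5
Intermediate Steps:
I(H, Z) = -49 + sqrt(H**2 + Z**2) - H (I(H, Z) = sqrt(H**2 + Z**2) - (H + 49) = sqrt(H**2 + Z**2) - (49 + H) = sqrt(H**2 + Z**2) + (-49 - H) = -49 + sqrt(H**2 + Z**2) - H)
1/(25115 + I(289, -103 + 151)) = 1/(25115 + (-49 + sqrt(289**2 + (-103 + 151)**2) - 1*289)) = 1/(25115 + (-49 + sqrt(83521 + 48**2) - 289)) = 1/(25115 + (-49 + sqrt(83521 + 2304) - 289)) = 1/(25115 + (-49 + sqrt(85825) - 289)) = 1/(25115 + (-49 + 5*sqrt(3433) - 289)) = 1/(25115 + (-338 + 5*sqrt(3433))) = 1/(24777 + 5*sqrt(3433))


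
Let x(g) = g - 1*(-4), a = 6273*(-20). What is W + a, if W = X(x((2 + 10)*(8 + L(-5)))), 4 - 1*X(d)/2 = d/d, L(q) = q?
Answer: -125454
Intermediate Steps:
a = -125460
x(g) = 4 + g (x(g) = g + 4 = 4 + g)
X(d) = 6 (X(d) = 8 - 2*d/d = 8 - 2*1 = 8 - 2 = 6)
W = 6
W + a = 6 - 125460 = -125454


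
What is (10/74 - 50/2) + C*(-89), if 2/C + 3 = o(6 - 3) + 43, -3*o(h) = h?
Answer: -42466/1443 ≈ -29.429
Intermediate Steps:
o(h) = -h/3
C = 2/39 (C = 2/(-3 + (-(6 - 3)/3 + 43)) = 2/(-3 + (-⅓*3 + 43)) = 2/(-3 + (-1 + 43)) = 2/(-3 + 42) = 2/39 ≈ 0.051282)
(10/74 - 50/2) + C*(-89) = (10/74 - 50/2) + (2/39)*(-89) = (10*(1/74) - 50*½) - 178/39 = (5/37 - 25) - 178/39 = -920/37 - 178/39 = -42466/1443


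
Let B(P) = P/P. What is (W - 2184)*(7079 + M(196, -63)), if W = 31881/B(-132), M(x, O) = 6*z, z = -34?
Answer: 204166875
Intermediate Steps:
B(P) = 1
M(x, O) = -204 (M(x, O) = 6*(-34) = -204)
W = 31881 (W = 31881/1 = 31881*1 = 31881)
(W - 2184)*(7079 + M(196, -63)) = (31881 - 2184)*(7079 - 204) = 29697*6875 = 204166875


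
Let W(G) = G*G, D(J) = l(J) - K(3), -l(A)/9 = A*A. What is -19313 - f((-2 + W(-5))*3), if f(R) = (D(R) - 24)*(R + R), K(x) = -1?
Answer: 5897023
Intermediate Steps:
l(A) = -9*A² (l(A) = -9*A*A = -9*A²)
D(J) = 1 - 9*J² (D(J) = -9*J² - 1*(-1) = -9*J² + 1 = 1 - 9*J²)
W(G) = G²
f(R) = 2*R*(-23 - 9*R²) (f(R) = ((1 - 9*R²) - 24)*(R + R) = (-23 - 9*R²)*(2*R) = 2*R*(-23 - 9*R²))
-19313 - f((-2 + W(-5))*3) = -19313 - (-46*(-2 + (-5)²)*3 - 18*27*(-2 + (-5)²)³) = -19313 - (-46*(-2 + 25)*3 - 18*27*(-2 + 25)³) = -19313 - (-1058*3 - 18*(23*3)³) = -19313 - (-46*69 - 18*69³) = -19313 - (-3174 - 18*328509) = -19313 - (-3174 - 5913162) = -19313 - 1*(-5916336) = -19313 + 5916336 = 5897023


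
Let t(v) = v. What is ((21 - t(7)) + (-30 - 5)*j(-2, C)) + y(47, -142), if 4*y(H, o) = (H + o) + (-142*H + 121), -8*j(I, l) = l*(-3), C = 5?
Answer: -13709/8 ≈ -1713.6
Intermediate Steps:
j(I, l) = 3*l/8 (j(I, l) = -l*(-3)/8 = -(-3)*l/8 = 3*l/8)
y(H, o) = 121/4 - 141*H/4 + o/4 (y(H, o) = ((H + o) + (-142*H + 121))/4 = ((H + o) + (121 - 142*H))/4 = (121 + o - 141*H)/4 = 121/4 - 141*H/4 + o/4)
((21 - t(7)) + (-30 - 5)*j(-2, C)) + y(47, -142) = ((21 - 1*7) + (-30 - 5)*((3/8)*5)) + (121/4 - 141/4*47 + (¼)*(-142)) = ((21 - 7) - 35*15/8) + (121/4 - 6627/4 - 71/2) = (14 - 525/8) - 1662 = -413/8 - 1662 = -13709/8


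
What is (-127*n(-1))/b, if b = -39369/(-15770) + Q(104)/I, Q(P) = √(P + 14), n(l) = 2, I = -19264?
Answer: -7315141742024202240/71897153607817357 - 152108535812800*√118/71897153607817357 ≈ -101.77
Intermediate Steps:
Q(P) = √(14 + P)
b = 39369/15770 - √118/19264 (b = -39369/(-15770) + √(14 + 104)/(-19264) = -39369*(-1/15770) + √118*(-1/19264) = 39369/15770 - √118/19264 ≈ 2.4959)
(-127*n(-1))/b = (-127*2)/(39369/15770 - √118/19264) = -254/(39369/15770 - √118/19264)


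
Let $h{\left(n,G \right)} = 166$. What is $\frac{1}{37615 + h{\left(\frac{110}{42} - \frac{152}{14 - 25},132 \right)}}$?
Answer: $\frac{1}{37781} \approx 2.6468 \cdot 10^{-5}$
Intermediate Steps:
$\frac{1}{37615 + h{\left(\frac{110}{42} - \frac{152}{14 - 25},132 \right)}} = \frac{1}{37615 + 166} = \frac{1}{37781}$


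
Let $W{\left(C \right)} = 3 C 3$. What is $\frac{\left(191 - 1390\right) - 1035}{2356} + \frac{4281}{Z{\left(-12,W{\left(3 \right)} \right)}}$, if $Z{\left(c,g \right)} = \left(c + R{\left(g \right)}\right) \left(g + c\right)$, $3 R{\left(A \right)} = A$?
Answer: $- \frac{1697761}{17670} \approx -96.082$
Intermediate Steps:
$R{\left(A \right)} = \frac{A}{3}$
$W{\left(C \right)} = 9 C$
$Z{\left(c,g \right)} = \left(c + g\right) \left(c + \frac{g}{3}\right)$ ($Z{\left(c,g \right)} = \left(c + \frac{g}{3}\right) \left(g + c\right) = \left(c + \frac{g}{3}\right) \left(c + g\right) = \left(c + g\right) \left(c + \frac{g}{3}\right)$)
$\frac{\left(191 - 1390\right) - 1035}{2356} + \frac{4281}{Z{\left(-12,W{\left(3 \right)} \right)}} = \frac{\left(191 - 1390\right) - 1035}{2356} + \frac{4281}{\left(-12\right)^{2} + \frac{\left(9 \cdot 3\right)^{2}}{3} + \frac{4}{3} \left(-12\right) 9 \cdot 3} = \left(-1199 - 1035\right) \frac{1}{2356} + \frac{4281}{144 + \frac{27^{2}}{3} + \frac{4}{3} \left(-12\right) 27} = \left(-2234\right) \frac{1}{2356} + \frac{4281}{144 + \frac{1}{3} \cdot 729 - 432} = - \frac{1117}{1178} + \frac{4281}{144 + 243 - 432} = - \frac{1117}{1178} + \frac{4281}{-45} = - \frac{1117}{1178} + 4281 \left(- \frac{1}{45}\right) = - \frac{1117}{1178} - \frac{1427}{15} = - \frac{1697761}{17670}$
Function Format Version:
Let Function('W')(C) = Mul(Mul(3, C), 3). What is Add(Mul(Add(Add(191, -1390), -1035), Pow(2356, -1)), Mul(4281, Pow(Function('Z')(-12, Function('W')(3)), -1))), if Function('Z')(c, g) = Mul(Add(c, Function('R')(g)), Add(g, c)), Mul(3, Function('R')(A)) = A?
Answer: Rational(-1697761, 17670) ≈ -96.082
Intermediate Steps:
Function('R')(A) = Mul(Rational(1, 3), A)
Function('W')(C) = Mul(9, C)
Function('Z')(c, g) = Mul(Add(c, g), Add(c, Mul(Rational(1, 3), g))) (Function('Z')(c, g) = Mul(Add(c, Mul(Rational(1, 3), g)), Add(g, c)) = Mul(Add(c, Mul(Rational(1, 3), g)), Add(c, g)) = Mul(Add(c, g), Add(c, Mul(Rational(1, 3), g))))
Add(Mul(Add(Add(191, -1390), -1035), Pow(2356, -1)), Mul(4281, Pow(Function('Z')(-12, Function('W')(3)), -1))) = Add(Mul(Add(Add(191, -1390), -1035), Pow(2356, -1)), Mul(4281, Pow(Add(Pow(-12, 2), Mul(Rational(1, 3), Pow(Mul(9, 3), 2)), Mul(Rational(4, 3), -12, Mul(9, 3))), -1))) = Add(Mul(Add(-1199, -1035), Rational(1, 2356)), Mul(4281, Pow(Add(144, Mul(Rational(1, 3), Pow(27, 2)), Mul(Rational(4, 3), -12, 27)), -1))) = Add(Mul(-2234, Rational(1, 2356)), Mul(4281, Pow(Add(144, Mul(Rational(1, 3), 729), -432), -1))) = Add(Rational(-1117, 1178), Mul(4281, Pow(Add(144, 243, -432), -1))) = Add(Rational(-1117, 1178), Mul(4281, Pow(-45, -1))) = Add(Rational(-1117, 1178), Mul(4281, Rational(-1, 45))) = Add(Rational(-1117, 1178), Rational(-1427, 15)) = Rational(-1697761, 17670)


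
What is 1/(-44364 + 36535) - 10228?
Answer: -80075013/7829 ≈ -10228.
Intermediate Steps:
1/(-44364 + 36535) - 10228 = 1/(-7829) - 10228 = -1/7829 - 10228 = -80075013/7829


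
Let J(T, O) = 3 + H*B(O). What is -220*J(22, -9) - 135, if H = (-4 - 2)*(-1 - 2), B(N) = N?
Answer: 34845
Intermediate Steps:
H = 18 (H = -6*(-3) = 18)
J(T, O) = 3 + 18*O
-220*J(22, -9) - 135 = -220*(3 + 18*(-9)) - 135 = -220*(3 - 162) - 135 = -220*(-159) - 135 = 34980 - 135 = 34845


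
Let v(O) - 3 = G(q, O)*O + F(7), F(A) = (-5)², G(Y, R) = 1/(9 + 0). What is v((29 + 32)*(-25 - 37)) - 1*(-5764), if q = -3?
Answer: 48346/9 ≈ 5371.8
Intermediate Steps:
G(Y, R) = ⅑ (G(Y, R) = 1/9 = ⅑)
F(A) = 25
v(O) = 28 + O/9 (v(O) = 3 + (O/9 + 25) = 3 + (25 + O/9) = 28 + O/9)
v((29 + 32)*(-25 - 37)) - 1*(-5764) = (28 + ((29 + 32)*(-25 - 37))/9) - 1*(-5764) = (28 + (61*(-62))/9) + 5764 = (28 + (⅑)*(-3782)) + 5764 = (28 - 3782/9) + 5764 = -3530/9 + 5764 = 48346/9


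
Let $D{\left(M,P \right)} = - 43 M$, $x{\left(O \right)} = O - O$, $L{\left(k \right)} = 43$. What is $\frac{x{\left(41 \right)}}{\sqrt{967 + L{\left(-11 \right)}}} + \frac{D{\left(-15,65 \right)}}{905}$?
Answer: $\frac{129}{181} \approx 0.71271$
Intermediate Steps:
$x{\left(O \right)} = 0$
$\frac{x{\left(41 \right)}}{\sqrt{967 + L{\left(-11 \right)}}} + \frac{D{\left(-15,65 \right)}}{905} = \frac{0}{\sqrt{967 + 43}} + \frac{\left(-43\right) \left(-15\right)}{905} = \frac{0}{\sqrt{1010}} + 645 \cdot \frac{1}{905} = 0 \frac{\sqrt{1010}}{1010} + \frac{129}{181} = 0 + \frac{129}{181} = \frac{129}{181}$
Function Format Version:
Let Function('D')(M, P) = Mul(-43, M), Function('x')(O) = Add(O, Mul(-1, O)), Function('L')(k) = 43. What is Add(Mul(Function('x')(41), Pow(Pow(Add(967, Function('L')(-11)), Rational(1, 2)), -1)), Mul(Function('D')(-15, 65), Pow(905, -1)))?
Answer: Rational(129, 181) ≈ 0.71271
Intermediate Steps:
Function('x')(O) = 0
Add(Mul(Function('x')(41), Pow(Pow(Add(967, Function('L')(-11)), Rational(1, 2)), -1)), Mul(Function('D')(-15, 65), Pow(905, -1))) = Add(Mul(0, Pow(Pow(Add(967, 43), Rational(1, 2)), -1)), Mul(Mul(-43, -15), Pow(905, -1))) = Add(Mul(0, Pow(Pow(1010, Rational(1, 2)), -1)), Mul(645, Rational(1, 905))) = Add(Mul(0, Mul(Rational(1, 1010), Pow(1010, Rational(1, 2)))), Rational(129, 181)) = Add(0, Rational(129, 181)) = Rational(129, 181)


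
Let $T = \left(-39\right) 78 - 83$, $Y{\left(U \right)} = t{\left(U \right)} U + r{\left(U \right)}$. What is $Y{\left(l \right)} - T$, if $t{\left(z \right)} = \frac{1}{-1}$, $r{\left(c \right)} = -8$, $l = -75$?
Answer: $3192$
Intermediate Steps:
$t{\left(z \right)} = -1$
$Y{\left(U \right)} = -8 - U$ ($Y{\left(U \right)} = - U - 8 = -8 - U$)
$T = -3125$ ($T = -3042 - 83 = -3125$)
$Y{\left(l \right)} - T = \left(-8 - -75\right) - -3125 = \left(-8 + 75\right) + 3125 = 67 + 3125 = 3192$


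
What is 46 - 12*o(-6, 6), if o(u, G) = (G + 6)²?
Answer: -1682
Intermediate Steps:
o(u, G) = (6 + G)²
46 - 12*o(-6, 6) = 46 - 12*(6 + 6)² = 46 - 12*12² = 46 - 12*144 = 46 - 1728 = -1682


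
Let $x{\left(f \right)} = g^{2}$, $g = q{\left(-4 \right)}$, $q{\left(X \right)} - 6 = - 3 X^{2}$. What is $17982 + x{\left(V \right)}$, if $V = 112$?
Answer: $19746$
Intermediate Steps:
$q{\left(X \right)} = 6 - 3 X^{2}$
$g = -42$ ($g = 6 - 3 \left(-4\right)^{2} = 6 - 48 = -42$)
$x{\left(f \right)} = 1764$ ($x{\left(f \right)} = \left(-42\right)^{2} = 1764$)
$17982 + x{\left(V \right)} = 17982 + 1764 = 19746$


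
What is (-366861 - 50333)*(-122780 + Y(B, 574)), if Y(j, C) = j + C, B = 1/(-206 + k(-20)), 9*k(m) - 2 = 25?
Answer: 356885284134/7 ≈ 5.0984e+10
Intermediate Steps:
k(m) = 3 (k(m) = 2/9 + (⅑)*25 = 2/9 + 25/9 = 3)
B = -1/203 (B = 1/(-206 + 3) = 1/(-203) = -1/203 ≈ -0.0049261)
Y(j, C) = C + j
(-366861 - 50333)*(-122780 + Y(B, 574)) = (-366861 - 50333)*(-122780 + (574 - 1/203)) = -417194*(-122780 + 116521/203) = -417194*(-24807819/203) = 356885284134/7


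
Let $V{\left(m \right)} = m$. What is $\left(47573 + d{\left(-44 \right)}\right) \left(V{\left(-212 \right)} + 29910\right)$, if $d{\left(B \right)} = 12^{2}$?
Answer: $1417099466$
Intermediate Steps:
$d{\left(B \right)} = 144$
$\left(47573 + d{\left(-44 \right)}\right) \left(V{\left(-212 \right)} + 29910\right) = \left(47573 + 144\right) \left(-212 + 29910\right) = 47717 \cdot 29698 = 1417099466$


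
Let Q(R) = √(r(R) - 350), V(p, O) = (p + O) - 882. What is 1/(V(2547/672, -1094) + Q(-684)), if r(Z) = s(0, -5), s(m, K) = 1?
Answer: -98957600/195182662049 - 50176*I*√349/195182662049 ≈ -0.000507 - 4.8025e-6*I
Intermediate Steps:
V(p, O) = -882 + O + p (V(p, O) = (O + p) - 882 = -882 + O + p)
r(Z) = 1
Q(R) = I*√349 (Q(R) = √(1 - 350) = √(-349) = I*√349)
1/(V(2547/672, -1094) + Q(-684)) = 1/((-882 - 1094 + 2547/672) + I*√349) = 1/((-882 - 1094 + 2547*(1/672)) + I*√349) = 1/((-882 - 1094 + 849/224) + I*√349) = 1/(-441775/224 + I*√349)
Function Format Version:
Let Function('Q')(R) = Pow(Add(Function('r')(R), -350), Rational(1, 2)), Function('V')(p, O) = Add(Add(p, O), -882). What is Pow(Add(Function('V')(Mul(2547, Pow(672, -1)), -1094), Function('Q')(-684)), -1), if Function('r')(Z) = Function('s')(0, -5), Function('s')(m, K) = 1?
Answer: Add(Rational(-98957600, 195182662049), Mul(Rational(-50176, 195182662049), I, Pow(349, Rational(1, 2)))) ≈ Add(-0.00050700, Mul(-4.8025e-6, I))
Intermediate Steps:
Function('V')(p, O) = Add(-882, O, p) (Function('V')(p, O) = Add(Add(O, p), -882) = Add(-882, O, p))
Function('r')(Z) = 1
Function('Q')(R) = Mul(I, Pow(349, Rational(1, 2))) (Function('Q')(R) = Pow(Add(1, -350), Rational(1, 2)) = Pow(-349, Rational(1, 2)) = Mul(I, Pow(349, Rational(1, 2))))
Pow(Add(Function('V')(Mul(2547, Pow(672, -1)), -1094), Function('Q')(-684)), -1) = Pow(Add(Add(-882, -1094, Mul(2547, Pow(672, -1))), Mul(I, Pow(349, Rational(1, 2)))), -1) = Pow(Add(Add(-882, -1094, Mul(2547, Rational(1, 672))), Mul(I, Pow(349, Rational(1, 2)))), -1) = Pow(Add(Add(-882, -1094, Rational(849, 224)), Mul(I, Pow(349, Rational(1, 2)))), -1) = Pow(Add(Rational(-441775, 224), Mul(I, Pow(349, Rational(1, 2)))), -1)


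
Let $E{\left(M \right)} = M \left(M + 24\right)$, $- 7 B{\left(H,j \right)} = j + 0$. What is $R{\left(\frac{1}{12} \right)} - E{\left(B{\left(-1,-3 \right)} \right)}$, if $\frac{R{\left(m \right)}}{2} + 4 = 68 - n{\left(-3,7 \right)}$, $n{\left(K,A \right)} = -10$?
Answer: $\frac{6739}{49} \approx 137.53$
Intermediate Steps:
$B{\left(H,j \right)} = - \frac{j}{7}$ ($B{\left(H,j \right)} = - \frac{j + 0}{7} = - \frac{j}{7}$)
$E{\left(M \right)} = M \left(24 + M\right)$
$R{\left(m \right)} = 148$ ($R{\left(m \right)} = -8 + 2 \left(68 - -10\right) = -8 + 2 \left(68 + 10\right) = -8 + 2 \cdot 78 = -8 + 156 = 148$)
$R{\left(\frac{1}{12} \right)} - E{\left(B{\left(-1,-3 \right)} \right)} = 148 - \left(- \frac{1}{7}\right) \left(-3\right) \left(24 - - \frac{3}{7}\right) = 148 - \frac{3 \left(24 + \frac{3}{7}\right)}{7} = 148 - \frac{3}{7} \cdot \frac{171}{7} = 148 - \frac{513}{49} = \frac{6739}{49}$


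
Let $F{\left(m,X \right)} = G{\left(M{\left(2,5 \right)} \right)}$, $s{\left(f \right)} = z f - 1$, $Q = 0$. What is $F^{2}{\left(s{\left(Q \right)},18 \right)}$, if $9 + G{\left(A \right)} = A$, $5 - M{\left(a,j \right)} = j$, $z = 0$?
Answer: $81$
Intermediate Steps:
$M{\left(a,j \right)} = 5 - j$
$G{\left(A \right)} = -9 + A$
$s{\left(f \right)} = -1$ ($s{\left(f \right)} = 0 f - 1 = 0 - 1 = -1$)
$F{\left(m,X \right)} = -9$ ($F{\left(m,X \right)} = -9 + \left(5 - 5\right) = -9 + 0 = -9$)
$F^{2}{\left(s{\left(Q \right)},18 \right)} = \left(-9\right)^{2} = 81$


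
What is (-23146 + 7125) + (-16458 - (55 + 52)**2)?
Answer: -43928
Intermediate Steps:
(-23146 + 7125) + (-16458 - (55 + 52)**2) = -16021 + (-16458 - 1*107**2) = -16021 + (-16458 - 1*11449) = -16021 + (-16458 - 11449) = -16021 - 27907 = -43928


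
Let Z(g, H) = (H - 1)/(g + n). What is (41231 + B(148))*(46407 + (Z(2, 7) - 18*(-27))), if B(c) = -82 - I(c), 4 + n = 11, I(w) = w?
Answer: 1922687227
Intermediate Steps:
n = 7 (n = -4 + 11 = 7)
Z(g, H) = (-1 + H)/(7 + g) (Z(g, H) = (H - 1)/(g + 7) = (-1 + H)/(7 + g))
B(c) = -82 - c
(41231 + B(148))*(46407 + (Z(2, 7) - 18*(-27))) = (41231 + (-82 - 1*148))*(46407 + ((-1 + 7)/(7 + 2) - 18*(-27))) = (41231 + (-82 - 148))*(46407 + (6/9 + 486)) = (41231 - 230)*(46407 + ((⅑)*6 + 486)) = 41001*(46407 + (⅔ + 486)) = 41001*(46407 + 1460/3) = 41001*(140681/3) = 1922687227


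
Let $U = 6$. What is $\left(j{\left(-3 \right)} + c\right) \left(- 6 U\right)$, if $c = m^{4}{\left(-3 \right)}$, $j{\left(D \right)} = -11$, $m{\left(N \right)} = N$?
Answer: $-2520$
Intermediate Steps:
$c = 81$ ($c = \left(-3\right)^{4} = 81$)
$\left(j{\left(-3 \right)} + c\right) \left(- 6 U\right) = \left(-11 + 81\right) \left(\left(-6\right) 6\right) = 70 \left(-36\right) = -2520$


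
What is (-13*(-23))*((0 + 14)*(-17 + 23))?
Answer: 25116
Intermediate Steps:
(-13*(-23))*((0 + 14)*(-17 + 23)) = 299*(14*6) = 299*84 = 25116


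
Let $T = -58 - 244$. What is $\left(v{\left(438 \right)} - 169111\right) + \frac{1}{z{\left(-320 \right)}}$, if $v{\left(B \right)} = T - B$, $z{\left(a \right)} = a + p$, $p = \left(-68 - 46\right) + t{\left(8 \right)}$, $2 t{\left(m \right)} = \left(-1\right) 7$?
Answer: $- \frac{148619627}{875} \approx -1.6985 \cdot 10^{5}$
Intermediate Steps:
$t{\left(m \right)} = - \frac{7}{2}$ ($t{\left(m \right)} = \frac{\left(-1\right) 7}{2} = \frac{1}{2} \left(-7\right) = - \frac{7}{2}$)
$p = - \frac{235}{2}$ ($p = \left(-68 - 46\right) - \frac{7}{2} = -114 - \frac{7}{2} = - \frac{235}{2} \approx -117.5$)
$z{\left(a \right)} = - \frac{235}{2} + a$ ($z{\left(a \right)} = a - \frac{235}{2} = - \frac{235}{2} + a$)
$T = -302$ ($T = -58 - 244 = -302$)
$v{\left(B \right)} = -302 - B$
$\left(v{\left(438 \right)} - 169111\right) + \frac{1}{z{\left(-320 \right)}} = \left(\left(-302 - 438\right) - 169111\right) + \frac{1}{- \frac{235}{2} - 320} = \left(\left(-302 - 438\right) - 169111\right) + \frac{1}{- \frac{875}{2}} = \left(-740 - 169111\right) - \frac{2}{875} = -169851 - \frac{2}{875} = - \frac{148619627}{875}$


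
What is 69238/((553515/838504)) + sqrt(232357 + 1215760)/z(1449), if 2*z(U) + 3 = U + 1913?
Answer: 58056339952/553515 + 2*sqrt(1448117)/3359 ≈ 1.0489e+5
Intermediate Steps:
z(U) = 955 + U/2 (z(U) = -3/2 + (U + 1913)/2 = -3/2 + (1913 + U)/2 = -3/2 + (1913/2 + U/2) = 955 + U/2)
69238/((553515/838504)) + sqrt(232357 + 1215760)/z(1449) = 69238/((553515/838504)) + sqrt(232357 + 1215760)/(955 + (1/2)*1449) = 69238/((553515*(1/838504))) + sqrt(1448117)/(955 + 1449/2) = 69238/(553515/838504) + sqrt(1448117)/(3359/2) = 69238*(838504/553515) + sqrt(1448117)*(2/3359) = 58056339952/553515 + 2*sqrt(1448117)/3359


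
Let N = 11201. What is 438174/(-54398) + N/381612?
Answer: -1411891055/175923132 ≈ -8.0256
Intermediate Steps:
438174/(-54398) + N/381612 = 438174/(-54398) + 11201/381612 = 438174*(-1/54398) + 11201*(1/381612) = -219087/27199 + 11201/381612 = -1411891055/175923132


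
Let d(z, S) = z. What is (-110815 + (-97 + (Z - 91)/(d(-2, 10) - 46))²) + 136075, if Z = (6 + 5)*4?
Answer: 79441921/2304 ≈ 34480.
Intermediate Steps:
Z = 44 (Z = 11*4 = 44)
(-110815 + (-97 + (Z - 91)/(d(-2, 10) - 46))²) + 136075 = (-110815 + (-97 + (44 - 91)/(-2 - 46))²) + 136075 = (-110815 + (-97 - 47/(-48))²) + 136075 = (-110815 + (-97 - 47*(-1/48))²) + 136075 = (-110815 + (-97 + 47/48)²) + 136075 = (-110815 + (-4609/48)²) + 136075 = (-110815 + 21242881/2304) + 136075 = -234074879/2304 + 136075 = 79441921/2304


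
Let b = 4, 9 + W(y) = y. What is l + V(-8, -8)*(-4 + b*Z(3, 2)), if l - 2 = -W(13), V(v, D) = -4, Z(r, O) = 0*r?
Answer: 14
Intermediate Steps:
Z(r, O) = 0
W(y) = -9 + y
l = -2 (l = 2 - (-9 + 13) = 2 - 1*4 = 2 - 4 = -2)
l + V(-8, -8)*(-4 + b*Z(3, 2)) = -2 - 4*(-4 + 4*0) = -2 - 4*(-4 + 0) = -2 - 4*(-4) = -2 + 16 = 14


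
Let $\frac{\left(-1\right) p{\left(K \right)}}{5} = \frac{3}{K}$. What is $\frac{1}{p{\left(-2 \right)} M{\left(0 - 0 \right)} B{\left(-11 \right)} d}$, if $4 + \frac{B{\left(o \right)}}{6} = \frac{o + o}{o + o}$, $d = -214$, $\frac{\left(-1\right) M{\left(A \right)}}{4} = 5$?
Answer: $- \frac{1}{577800} \approx -1.7307 \cdot 10^{-6}$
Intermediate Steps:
$M{\left(A \right)} = -20$ ($M{\left(A \right)} = \left(-4\right) 5 = -20$)
$p{\left(K \right)} = - \frac{15}{K}$ ($p{\left(K \right)} = - 5 \frac{3}{K} = - \frac{15}{K}$)
$B{\left(o \right)} = -18$ ($B{\left(o \right)} = -24 + 6 \frac{o + o}{o + o} = -24 + 6 \frac{2 o}{2 o} = -24 + 6 \cdot 2 o \frac{1}{2 o} = -24 + 6 \cdot 1 = -24 + 6 = -18$)
$\frac{1}{p{\left(-2 \right)} M{\left(0 - 0 \right)} B{\left(-11 \right)} d} = \frac{1}{- \frac{15}{-2} \left(-20\right) \left(-18\right) \left(-214\right)} = \frac{1}{\left(-15\right) \left(- \frac{1}{2}\right) \left(-20\right) \left(-18\right) \left(-214\right)} = \frac{1}{\frac{15}{2} \left(-20\right) \left(-18\right) \left(-214\right)} = \frac{1}{\left(-150\right) \left(-18\right) \left(-214\right)} = \frac{1}{2700 \left(-214\right)} = \frac{1}{-577800} = - \frac{1}{577800}$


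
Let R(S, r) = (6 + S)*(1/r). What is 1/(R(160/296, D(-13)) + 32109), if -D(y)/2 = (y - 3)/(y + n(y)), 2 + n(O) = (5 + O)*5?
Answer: 592/19001873 ≈ 3.1155e-5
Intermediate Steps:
n(O) = 23 + 5*O (n(O) = -2 + (5 + O)*5 = -2 + (25 + 5*O) = 23 + 5*O)
D(y) = -2*(-3 + y)/(23 + 6*y) (D(y) = -2*(y - 3)/(y + (23 + 5*y)) = -2*(-3 + y)/(23 + 6*y))
R(S, r) = (6 + S)/r
1/(R(160/296, D(-13)) + 32109) = 1/((6 + 160/296)/((2*(3 - 1*(-13))/(23 + 6*(-13)))) + 32109) = 1/((6 + 160*(1/296))/((2*(3 + 13)/(23 - 78))) + 32109) = 1/((6 + 20/37)/((2*16/(-55))) + 32109) = 1/((242/37)/(2*(-1/55)*16) + 32109) = 1/((242/37)/(-32/55) + 32109) = 1/(-55/32*242/37 + 32109) = 1/(-6655/592 + 32109) = 1/(19001873/592) = 592/19001873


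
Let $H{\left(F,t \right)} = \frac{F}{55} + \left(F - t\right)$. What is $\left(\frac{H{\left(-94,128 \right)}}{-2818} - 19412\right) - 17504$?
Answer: $- \frac{2860799268}{77495} \approx -36916.0$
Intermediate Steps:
$H{\left(F,t \right)} = - t + \frac{56 F}{55}$ ($H{\left(F,t \right)} = F \frac{1}{55} + \left(F - t\right) = \frac{F}{55} + \left(F - t\right) = - t + \frac{56 F}{55}$)
$\left(\frac{H{\left(-94,128 \right)}}{-2818} - 19412\right) - 17504 = \left(\frac{\left(-1\right) 128 + \frac{56}{55} \left(-94\right)}{-2818} - 19412\right) - 17504 = \left(\left(-128 - \frac{5264}{55}\right) \left(- \frac{1}{2818}\right) - 19412\right) - 17504 = \left(\left(- \frac{12304}{55}\right) \left(- \frac{1}{2818}\right) - 19412\right) - 17504 = \left(\frac{6152}{77495} - 19412\right) - 17504 = - \frac{1504326788}{77495} - 17504 = - \frac{2860799268}{77495}$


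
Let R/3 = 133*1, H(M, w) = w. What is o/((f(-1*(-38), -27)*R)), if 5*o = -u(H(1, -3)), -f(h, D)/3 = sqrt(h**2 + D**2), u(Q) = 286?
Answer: 286*sqrt(2173)/13005405 ≈ 0.0010251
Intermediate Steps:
R = 399 (R = 3*(133*1) = 3*133 = 399)
f(h, D) = -3*sqrt(D**2 + h**2) (f(h, D) = -3*sqrt(h**2 + D**2) = -3*sqrt(D**2 + h**2))
o = -286/5 (o = (-1*286)/5 = (1/5)*(-286) = -286/5 ≈ -57.200)
o/((f(-1*(-38), -27)*R)) = -286*(-1/(1197*sqrt((-27)**2 + (-1*(-38))**2)))/5 = -286*(-1/(1197*sqrt(729 + 38**2)))/5 = -286*(-1/(1197*sqrt(729 + 1444)))/5 = -286*(-sqrt(2173)/2601081)/5 = -(-286)*sqrt(2173)/13005405 = 286*sqrt(2173)/13005405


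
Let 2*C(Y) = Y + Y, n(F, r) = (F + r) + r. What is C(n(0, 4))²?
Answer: 64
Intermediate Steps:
n(F, r) = F + 2*r
C(Y) = Y (C(Y) = (Y + Y)/2 = (2*Y)/2 = Y)
C(n(0, 4))² = (0 + 2*4)² = (0 + 8)² = 8² = 64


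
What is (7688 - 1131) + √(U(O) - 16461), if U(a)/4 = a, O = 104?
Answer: 6557 + I*√16045 ≈ 6557.0 + 126.67*I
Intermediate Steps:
U(a) = 4*a
(7688 - 1131) + √(U(O) - 16461) = (7688 - 1131) + √(4*104 - 16461) = 6557 + √(416 - 16461) = 6557 + √(-16045) = 6557 + I*√16045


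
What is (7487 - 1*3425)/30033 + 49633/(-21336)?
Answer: -155995673/71198232 ≈ -2.1910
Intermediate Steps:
(7487 - 1*3425)/30033 + 49633/(-21336) = (7487 - 3425)*(1/30033) + 49633*(-1/21336) = 4062*(1/30033) - 49633/21336 = 1354/10011 - 49633/21336 = -155995673/71198232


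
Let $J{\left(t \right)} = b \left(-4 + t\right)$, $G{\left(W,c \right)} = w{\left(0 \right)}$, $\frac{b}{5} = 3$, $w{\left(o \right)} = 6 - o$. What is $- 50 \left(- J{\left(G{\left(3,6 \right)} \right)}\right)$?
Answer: $1500$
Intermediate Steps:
$b = 15$ ($b = 5 \cdot 3 = 15$)
$G{\left(W,c \right)} = 6$ ($G{\left(W,c \right)} = 6 - 0 = 6 + 0 = 6$)
$J{\left(t \right)} = -60 + 15 t$ ($J{\left(t \right)} = 15 \left(-4 + t\right) = -60 + 15 t$)
$- 50 \left(- J{\left(G{\left(3,6 \right)} \right)}\right) = - 50 \left(- (-60 + 15 \cdot 6)\right) = - 50 \left(- (-60 + 90)\right) = - 50 \left(\left(-1\right) 30\right) = \left(-50\right) \left(-30\right) = 1500$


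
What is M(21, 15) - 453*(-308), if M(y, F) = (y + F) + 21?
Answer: 139581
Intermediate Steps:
M(y, F) = 21 + F + y (M(y, F) = (F + y) + 21 = 21 + F + y)
M(21, 15) - 453*(-308) = (21 + 15 + 21) - 453*(-308) = 57 + 139524 = 139581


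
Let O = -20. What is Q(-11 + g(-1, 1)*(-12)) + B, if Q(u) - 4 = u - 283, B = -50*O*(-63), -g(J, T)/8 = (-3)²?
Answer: -62426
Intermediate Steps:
g(J, T) = -72 (g(J, T) = -8*(-3)² = -8*9 = -72)
B = -63000 (B = -50*(-20)*(-63) = 1000*(-63) = -63000)
Q(u) = -279 + u (Q(u) = 4 + (u - 283) = 4 + (-283 + u) = -279 + u)
Q(-11 + g(-1, 1)*(-12)) + B = (-279 + (-11 - 72*(-12))) - 63000 = (-279 + (-11 + 864)) - 63000 = (-279 + 853) - 63000 = 574 - 63000 = -62426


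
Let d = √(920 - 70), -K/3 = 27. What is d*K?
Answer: -405*√34 ≈ -2361.5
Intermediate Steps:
K = -81 (K = -3*27 = -81)
d = 5*√34 (d = √850 = 5*√34 ≈ 29.155)
d*K = (5*√34)*(-81) = -405*√34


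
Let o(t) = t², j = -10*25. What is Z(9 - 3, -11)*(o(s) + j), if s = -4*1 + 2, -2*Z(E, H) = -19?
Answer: -2337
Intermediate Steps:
Z(E, H) = 19/2 (Z(E, H) = -½*(-19) = 19/2)
s = -2 (s = -4 + 2 = -2)
j = -250
Z(9 - 3, -11)*(o(s) + j) = 19*((-2)² - 250)/2 = 19*(4 - 250)/2 = (19/2)*(-246) = -2337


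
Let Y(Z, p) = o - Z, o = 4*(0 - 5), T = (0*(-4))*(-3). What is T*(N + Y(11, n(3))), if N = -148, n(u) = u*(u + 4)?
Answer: 0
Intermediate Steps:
n(u) = u*(4 + u)
T = 0 (T = 0*(-3) = 0)
o = -20 (o = 4*(-5) = -20)
Y(Z, p) = -20 - Z
T*(N + Y(11, n(3))) = 0*(-148 + (-20 - 1*11)) = 0*(-148 + (-20 - 11)) = 0*(-148 - 31) = 0*(-179) = 0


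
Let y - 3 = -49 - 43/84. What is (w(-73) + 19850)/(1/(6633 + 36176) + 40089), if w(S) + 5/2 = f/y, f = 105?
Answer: 6638422666525/13410152395628 ≈ 0.49503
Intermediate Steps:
y = -3907/84 (y = 3 + (-49 - 43/84) = 3 - 4159/84 = -3907/84 ≈ -46.512)
w(S) = -37175/7814 (w(S) = -5/2 + 105/(-3907/84) = -5/2 + 105*(-84/3907) = -5/2 - 8820/3907 = -37175/7814)
(w(-73) + 19850)/(1/(6633 + 36176) + 40089) = (-37175/7814 + 19850)/(1/(6633 + 36176) + 40089) = 155070725/(7814*(1/42809 + 40089)) = 155070725/(7814*(1716170002/42809)) = (155070725/7814)*(42809/1716170002) = 6638422666525/13410152395628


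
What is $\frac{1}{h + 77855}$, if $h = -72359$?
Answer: $\frac{1}{5496} \approx 0.00018195$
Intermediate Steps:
$\frac{1}{h + 77855} = \frac{1}{-72359 + 77855} = \frac{1}{5496}$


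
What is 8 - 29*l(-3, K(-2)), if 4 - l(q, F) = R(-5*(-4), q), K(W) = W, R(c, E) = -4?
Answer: -224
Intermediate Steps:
l(q, F) = 8 (l(q, F) = 4 - 1*(-4) = 4 + 4 = 8)
8 - 29*l(-3, K(-2)) = 8 - 29*8 = 8 - 232 = -224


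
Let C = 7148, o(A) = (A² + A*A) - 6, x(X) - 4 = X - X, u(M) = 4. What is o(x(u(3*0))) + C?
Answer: 7174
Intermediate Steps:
x(X) = 4 (x(X) = 4 + (X - X) = 4 + 0 = 4)
o(A) = -6 + 2*A² (o(A) = (A² + A²) - 6 = 2*A² - 6 = -6 + 2*A²)
o(x(u(3*0))) + C = (-6 + 2*4²) + 7148 = (-6 + 2*16) + 7148 = (-6 + 32) + 7148 = 26 + 7148 = 7174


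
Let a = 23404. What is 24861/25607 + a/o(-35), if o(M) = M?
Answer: -598436093/896245 ≈ -667.71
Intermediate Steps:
24861/25607 + a/o(-35) = 24861/25607 + 23404/(-35) = 24861*(1/25607) + 23404*(-1/35) = 24861/25607 - 23404/35 = -598436093/896245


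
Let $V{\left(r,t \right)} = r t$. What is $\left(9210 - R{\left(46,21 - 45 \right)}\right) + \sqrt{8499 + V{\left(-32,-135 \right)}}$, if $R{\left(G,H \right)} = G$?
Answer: $9164 + \sqrt{12819} \approx 9277.2$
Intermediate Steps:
$\left(9210 - R{\left(46,21 - 45 \right)}\right) + \sqrt{8499 + V{\left(-32,-135 \right)}} = \left(9210 - 46\right) + \sqrt{8499 - -4320} = \left(9210 - 46\right) + \sqrt{8499 + 4320} = 9164 + \sqrt{12819}$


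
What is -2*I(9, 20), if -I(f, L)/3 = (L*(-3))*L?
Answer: -7200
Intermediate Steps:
I(f, L) = 9*L² (I(f, L) = -3*L*(-3)*L = -3*(-3*L)*L = -(-9)*L² = 9*L²)
-2*I(9, 20) = -18*20² = -18*400 = -2*3600 = -7200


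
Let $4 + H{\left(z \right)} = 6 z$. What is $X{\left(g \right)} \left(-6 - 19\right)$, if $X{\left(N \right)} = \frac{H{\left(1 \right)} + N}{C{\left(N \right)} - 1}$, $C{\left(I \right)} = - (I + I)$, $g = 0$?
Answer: $50$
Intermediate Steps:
$C{\left(I \right)} = - 2 I$
$H{\left(z \right)} = -4 + 6 z$
$X{\left(N \right)} = \frac{2 + N}{-1 - 2 N}$ ($X{\left(N \right)} = \frac{\left(-4 + 6 \cdot 1\right) + N}{- 2 N - 1} = \frac{\left(-4 + 6\right) + N}{-1 - 2 N} = \frac{2 + N}{-1 - 2 N}$)
$X{\left(g \right)} \left(-6 - 19\right) = \frac{-2 - 0}{1 + 2 \cdot 0} \left(-6 - 19\right) = \frac{-2 + 0}{1 + 0} \left(-25\right) = 1^{-1} \left(-2\right) \left(-25\right) = 1 \left(-2\right) \left(-25\right) = \left(-2\right) \left(-25\right) = 50$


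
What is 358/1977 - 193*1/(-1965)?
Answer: 120559/431645 ≈ 0.27930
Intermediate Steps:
358/1977 - 193*1/(-1965) = 358*(1/1977) - 193*(-1/1965) = 358/1977 + 193/1965 = 120559/431645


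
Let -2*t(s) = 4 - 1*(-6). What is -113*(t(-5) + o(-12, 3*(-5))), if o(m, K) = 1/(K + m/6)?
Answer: 9718/17 ≈ 571.65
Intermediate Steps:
t(s) = -5 (t(s) = -(4 - 1*(-6))/2 = -(4 + 6)/2 = -1/2*10 = -5)
o(m, K) = 1/(K + m/6) (o(m, K) = 1/(K + m*(1/6)) = 1/(K + m/6))
-113*(t(-5) + o(-12, 3*(-5))) = -113*(-5 + 6/(-12 + 6*(3*(-5)))) = -113*(-5 + 6/(-12 + 6*(-15))) = -113*(-5 + 6/(-12 - 90)) = -113*(-5 + 6/(-102)) = -113*(-5 + 6*(-1/102)) = -113*(-5 - 1/17) = -113*(-86/17) = 9718/17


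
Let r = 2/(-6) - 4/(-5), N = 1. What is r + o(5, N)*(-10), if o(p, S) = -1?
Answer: 157/15 ≈ 10.467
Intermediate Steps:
r = 7/15 (r = 2*(-⅙) - 4*(-⅕) = -⅓ + ⅘ = 7/15 ≈ 0.46667)
r + o(5, N)*(-10) = 7/15 - 1*(-10) = 7/15 + 10 = 157/15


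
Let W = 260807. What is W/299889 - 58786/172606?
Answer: 1956255592/3697331481 ≈ 0.52910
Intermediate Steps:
W/299889 - 58786/172606 = 260807/299889 - 58786/172606 = 260807*(1/299889) - 58786*1/172606 = 260807/299889 - 4199/12329 = 1956255592/3697331481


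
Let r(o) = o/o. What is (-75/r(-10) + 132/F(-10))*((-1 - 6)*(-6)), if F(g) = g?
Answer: -18522/5 ≈ -3704.4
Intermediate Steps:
r(o) = 1
(-75/r(-10) + 132/F(-10))*((-1 - 6)*(-6)) = (-75/1 + 132/(-10))*((-1 - 6)*(-6)) = (-75*1 + 132*(-⅒))*(-7*(-6)) = (-75 - 66/5)*42 = -441/5*42 = -18522/5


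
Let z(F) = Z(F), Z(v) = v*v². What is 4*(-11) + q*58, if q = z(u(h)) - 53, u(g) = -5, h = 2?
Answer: -10368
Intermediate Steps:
Z(v) = v³
z(F) = F³
q = -178 (q = (-5)³ - 53 = -125 - 53 = -178)
4*(-11) + q*58 = 4*(-11) - 178*58 = -44 - 10324 = -10368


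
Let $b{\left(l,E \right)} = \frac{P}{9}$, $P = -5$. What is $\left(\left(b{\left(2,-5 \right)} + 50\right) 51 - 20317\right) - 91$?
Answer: $- \frac{53659}{3} \approx -17886.0$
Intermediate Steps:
$b{\left(l,E \right)} = - \frac{5}{9}$
$\left(\left(b{\left(2,-5 \right)} + 50\right) 51 - 20317\right) - 91 = \left(\left(- \frac{5}{9} + 50\right) 51 - 20317\right) - 91 = \left(\frac{445}{9} \cdot 51 - 20317\right) - 91 = \left(\frac{7565}{3} - 20317\right) - 91 = - \frac{53386}{3} - 91 = - \frac{53659}{3}$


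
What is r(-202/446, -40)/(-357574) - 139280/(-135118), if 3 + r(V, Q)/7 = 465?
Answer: 1763069111/1725524419 ≈ 1.0218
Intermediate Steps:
r(V, Q) = 3234 (r(V, Q) = -21 + 7*465 = -21 + 3255 = 3234)
r(-202/446, -40)/(-357574) - 139280/(-135118) = 3234/(-357574) - 139280/(-135118) = 3234*(-1/357574) - 139280*(-1/135118) = -231/25541 + 69640/67559 = 1763069111/1725524419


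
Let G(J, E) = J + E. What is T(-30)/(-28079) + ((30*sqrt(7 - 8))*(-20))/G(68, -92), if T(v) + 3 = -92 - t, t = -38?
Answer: 57/28079 + 25*I ≈ 0.00203 + 25.0*I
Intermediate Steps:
T(v) = -57 (T(v) = -3 + (-92 - 1*(-38)) = -3 + (-92 + 38) = -3 - 54 = -57)
G(J, E) = E + J
T(-30)/(-28079) + ((30*sqrt(7 - 8))*(-20))/G(68, -92) = -57/(-28079) + ((30*sqrt(7 - 8))*(-20))/(-92 + 68) = -57*(-1/28079) + ((30*sqrt(-1))*(-20))/(-24) = 57/28079 + ((30*I)*(-20))*(-1/24) = 57/28079 - 600*I*(-1/24) = 57/28079 + 25*I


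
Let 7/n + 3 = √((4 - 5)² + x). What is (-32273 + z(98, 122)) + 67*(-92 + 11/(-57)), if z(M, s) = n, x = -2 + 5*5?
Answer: -10957831/285 + 14*√6/15 ≈ -38446.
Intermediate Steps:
x = 23 (x = -2 + 25 = 23)
n = 7/(-3 + 2*√6) (n = 7/(-3 + √((4 - 5)² + 23)) = 7/(-3 + √((-1)² + 23)) = 7/(-3 + √(1 + 23)) = 7/(-3 + √24) = 7/(-3 + 2*√6) ≈ 3.6862)
z(M, s) = 7/5 + 14*√6/15
(-32273 + z(98, 122)) + 67*(-92 + 11/(-57)) = (-32273 + (7/5 + 14*√6/15)) + 67*(-92 + 11/(-57)) = (-161358/5 + 14*√6/15) + 67*(-92 + 11*(-1/57)) = (-161358/5 + 14*√6/15) + 67*(-92 - 11/57) = (-161358/5 + 14*√6/15) + 67*(-5255/57) = (-161358/5 + 14*√6/15) - 352085/57 = -10957831/285 + 14*√6/15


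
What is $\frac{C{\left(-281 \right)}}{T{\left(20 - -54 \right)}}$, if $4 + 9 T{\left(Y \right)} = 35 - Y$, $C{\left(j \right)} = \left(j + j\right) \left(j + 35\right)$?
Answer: $- \frac{1244268}{43} \approx -28936.0$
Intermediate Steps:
$C{\left(j \right)} = 2 j \left(35 + j\right)$
$T{\left(Y \right)} = \frac{31}{9} - \frac{Y}{9}$ ($T{\left(Y \right)} = - \frac{4}{9} + \frac{35 - Y}{9} = - \frac{4}{9} - \left(- \frac{35}{9} + \frac{Y}{9}\right) = \frac{31}{9} - \frac{Y}{9}$)
$\frac{C{\left(-281 \right)}}{T{\left(20 - -54 \right)}} = \frac{2 \left(-281\right) \left(35 - 281\right)}{\frac{31}{9} - \frac{20 - -54}{9}} = \frac{2 \left(-281\right) \left(-246\right)}{\frac{31}{9} - \frac{20 + 54}{9}} = \frac{138252}{\frac{31}{9} - \frac{74}{9}} = \frac{138252}{- \frac{43}{9}} = 138252 \left(- \frac{9}{43}\right) = - \frac{1244268}{43}$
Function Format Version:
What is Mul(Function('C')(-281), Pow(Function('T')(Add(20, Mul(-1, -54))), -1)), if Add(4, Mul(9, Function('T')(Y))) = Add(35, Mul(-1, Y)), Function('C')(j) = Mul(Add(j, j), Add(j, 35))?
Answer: Rational(-1244268, 43) ≈ -28936.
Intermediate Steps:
Function('C')(j) = Mul(2, j, Add(35, j)) (Function('C')(j) = Mul(Mul(2, j), Add(35, j)) = Mul(2, j, Add(35, j)))
Function('T')(Y) = Add(Rational(31, 9), Mul(Rational(-1, 9), Y)) (Function('T')(Y) = Add(Rational(-4, 9), Mul(Rational(1, 9), Add(35, Mul(-1, Y)))) = Add(Rational(-4, 9), Add(Rational(35, 9), Mul(Rational(-1, 9), Y))) = Add(Rational(31, 9), Mul(Rational(-1, 9), Y)))
Mul(Function('C')(-281), Pow(Function('T')(Add(20, Mul(-1, -54))), -1)) = Mul(Mul(2, -281, Add(35, -281)), Pow(Add(Rational(31, 9), Mul(Rational(-1, 9), Add(20, Mul(-1, -54)))), -1)) = Mul(Mul(2, -281, -246), Pow(Add(Rational(31, 9), Mul(Rational(-1, 9), Add(20, 54))), -1)) = Mul(138252, Pow(Add(Rational(31, 9), Mul(Rational(-1, 9), 74)), -1)) = Mul(138252, Pow(Add(Rational(31, 9), Rational(-74, 9)), -1)) = Mul(138252, Pow(Rational(-43, 9), -1)) = Mul(138252, Rational(-9, 43)) = Rational(-1244268, 43)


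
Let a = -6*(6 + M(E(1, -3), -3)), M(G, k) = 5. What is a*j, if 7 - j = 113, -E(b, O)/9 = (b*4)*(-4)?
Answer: 6996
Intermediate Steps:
E(b, O) = 144*b (E(b, O) = -9*b*4*(-4) = -9*4*b*(-4) = -(-144)*b = 144*b)
j = -106 (j = 7 - 1*113 = 7 - 113 = -106)
a = -66 (a = -6*(6 + 5) = -6*11 = -66)
a*j = -66*(-106) = 6996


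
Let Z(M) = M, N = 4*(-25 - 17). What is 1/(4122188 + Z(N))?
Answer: 1/4122020 ≈ 2.4260e-7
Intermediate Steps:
N = -168 (N = 4*(-42) = -168)
1/(4122188 + Z(N)) = 1/(4122188 - 168) = 1/4122020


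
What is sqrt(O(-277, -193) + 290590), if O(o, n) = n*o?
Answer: sqrt(344051) ≈ 586.56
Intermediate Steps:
sqrt(O(-277, -193) + 290590) = sqrt(-193*(-277) + 290590) = sqrt(53461 + 290590) = sqrt(344051)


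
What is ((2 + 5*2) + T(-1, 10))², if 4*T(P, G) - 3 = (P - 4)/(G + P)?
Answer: 51529/324 ≈ 159.04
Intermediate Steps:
T(P, G) = ¾ + (-4 + P)/(4*(G + P)) (T(P, G) = ¾ + ((P - 4)/(G + P))/4 = ¾ + ((-4 + P)/(G + P))/4 = ¾ + (-4 + P)/(4*(G + P)))
((2 + 5*2) + T(-1, 10))² = ((2 + 5*2) + (-1 - 1 + (¾)*10)/(10 - 1))² = ((2 + 10) + (-1 - 1 + 15/2)/9)² = (12 + (⅑)*(11/2))² = (12 + 11/18)² = (227/18)² = 51529/324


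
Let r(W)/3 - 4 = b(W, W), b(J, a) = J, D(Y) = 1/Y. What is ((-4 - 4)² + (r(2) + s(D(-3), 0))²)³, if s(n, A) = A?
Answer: 58411072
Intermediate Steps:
r(W) = 12 + 3*W
((-4 - 4)² + (r(2) + s(D(-3), 0))²)³ = ((-4 - 4)² + ((12 + 3*2) + 0)²)³ = ((-8)² + ((12 + 6) + 0)²)³ = (64 + (18 + 0)²)³ = (64 + 18²)³ = (64 + 324)³ = 388³ = 58411072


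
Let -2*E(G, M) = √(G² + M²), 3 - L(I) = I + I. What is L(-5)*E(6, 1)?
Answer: -13*√37/2 ≈ -39.538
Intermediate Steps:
L(I) = 3 - 2*I (L(I) = 3 - (I + I) = 3 - 2*I)
E(G, M) = -√(G² + M²)/2
L(-5)*E(6, 1) = (3 - 2*(-5))*(-√(6² + 1²)/2) = (3 + 10)*(-√(36 + 1)/2) = 13*(-√37/2) = -13*√37/2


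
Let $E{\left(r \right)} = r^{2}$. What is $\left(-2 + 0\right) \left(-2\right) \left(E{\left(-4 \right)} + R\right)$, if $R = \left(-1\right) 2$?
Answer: $56$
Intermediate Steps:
$R = -2$
$\left(-2 + 0\right) \left(-2\right) \left(E{\left(-4 \right)} + R\right) = \left(-2 + 0\right) \left(-2\right) \left(\left(-4\right)^{2} - 2\right) = \left(-2\right) \left(-2\right) \left(16 - 2\right) = 4 \cdot 14 = 56$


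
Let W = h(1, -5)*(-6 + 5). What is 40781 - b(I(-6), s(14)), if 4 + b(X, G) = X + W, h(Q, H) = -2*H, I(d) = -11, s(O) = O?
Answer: 40806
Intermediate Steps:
W = -10 (W = (-2*(-5))*(-6 + 5) = 10*(-1) = -10)
b(X, G) = -14 + X (b(X, G) = -4 + (X - 10) = -4 + (-10 + X) = -14 + X)
40781 - b(I(-6), s(14)) = 40781 - (-14 - 11) = 40781 - 1*(-25) = 40781 + 25 = 40806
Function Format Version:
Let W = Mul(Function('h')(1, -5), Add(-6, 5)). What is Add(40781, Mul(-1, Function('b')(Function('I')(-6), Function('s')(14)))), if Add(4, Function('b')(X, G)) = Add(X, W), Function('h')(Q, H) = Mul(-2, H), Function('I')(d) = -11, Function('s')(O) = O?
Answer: 40806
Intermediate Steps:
W = -10 (W = Mul(Mul(-2, -5), Add(-6, 5)) = Mul(10, -1) = -10)
Function('b')(X, G) = Add(-14, X) (Function('b')(X, G) = Add(-4, Add(X, -10)) = Add(-4, Add(-10, X)) = Add(-14, X))
Add(40781, Mul(-1, Function('b')(Function('I')(-6), Function('s')(14)))) = Add(40781, Mul(-1, Add(-14, -11))) = Add(40781, Mul(-1, -25)) = Add(40781, 25) = 40806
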